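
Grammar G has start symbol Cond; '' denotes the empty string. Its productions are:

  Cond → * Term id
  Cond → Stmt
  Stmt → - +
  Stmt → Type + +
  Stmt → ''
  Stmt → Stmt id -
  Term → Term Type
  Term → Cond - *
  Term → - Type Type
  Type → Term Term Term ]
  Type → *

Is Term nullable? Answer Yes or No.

No

Nullable nonterminals: Cond, Stmt.
No production of Term has an RHS whose symbols are all nullable, so Term is not nullable.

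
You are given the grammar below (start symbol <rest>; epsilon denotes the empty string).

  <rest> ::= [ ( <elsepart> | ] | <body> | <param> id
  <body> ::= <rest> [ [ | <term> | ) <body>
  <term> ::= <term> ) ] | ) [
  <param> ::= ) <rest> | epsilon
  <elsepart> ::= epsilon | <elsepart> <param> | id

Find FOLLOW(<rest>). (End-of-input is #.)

<rest> is the start symbol, so # ∈ FOLLOW(<rest>).
In <body> ::= <rest> [ [: add FIRST([ [) = { [ }.
In <param> ::= ) <rest>: <rest> is at the end, add FOLLOW(<param>) = { #, ), [, id }.
Union: FOLLOW(<rest>) = { #, ), [, id }.

{ #, ), [, id }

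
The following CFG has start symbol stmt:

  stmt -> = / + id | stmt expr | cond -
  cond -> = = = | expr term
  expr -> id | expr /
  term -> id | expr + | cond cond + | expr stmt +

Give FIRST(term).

term -> id contributes {id}.
From term -> expr +: add FIRST(expr) = { id }.
From term -> cond cond +: add FIRST(cond) = { =, id }.
From term -> expr stmt +: add FIRST(expr) = { id }.
Union: FIRST(term) = { =, id }.

{ =, id }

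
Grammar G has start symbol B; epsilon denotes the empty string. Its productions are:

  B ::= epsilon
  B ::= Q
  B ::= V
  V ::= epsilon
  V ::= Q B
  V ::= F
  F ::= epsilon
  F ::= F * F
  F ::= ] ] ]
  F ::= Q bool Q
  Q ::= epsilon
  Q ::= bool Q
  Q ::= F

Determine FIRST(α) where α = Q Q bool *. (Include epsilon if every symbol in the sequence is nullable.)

Add FIRST(Q)\{epsilon} = { *, ], bool }; Q is nullable, continue.
Add FIRST(Q)\{epsilon} = { *, ], bool }; Q is nullable, continue.
bool is a terminal; add {bool} and stop.

{ *, ], bool }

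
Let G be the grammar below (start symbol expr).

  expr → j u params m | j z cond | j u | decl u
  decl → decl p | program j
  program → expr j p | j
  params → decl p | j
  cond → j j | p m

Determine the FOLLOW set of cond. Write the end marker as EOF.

In expr → j z cond: cond is at the end, add FOLLOW(expr) = { EOF, j }.
Union: FOLLOW(cond) = { EOF, j }.

{ EOF, j }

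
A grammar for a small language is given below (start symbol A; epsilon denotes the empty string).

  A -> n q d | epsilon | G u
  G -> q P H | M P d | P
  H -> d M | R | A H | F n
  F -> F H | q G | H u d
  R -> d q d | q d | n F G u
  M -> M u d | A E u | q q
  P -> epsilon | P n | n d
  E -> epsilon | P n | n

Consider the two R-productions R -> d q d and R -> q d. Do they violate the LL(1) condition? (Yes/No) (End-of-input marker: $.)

FIRST(d q d) = { d } and FIRST(q d) = { q }.
The FIRST sets are disjoint and neither alternative is nullable — no conflict.

No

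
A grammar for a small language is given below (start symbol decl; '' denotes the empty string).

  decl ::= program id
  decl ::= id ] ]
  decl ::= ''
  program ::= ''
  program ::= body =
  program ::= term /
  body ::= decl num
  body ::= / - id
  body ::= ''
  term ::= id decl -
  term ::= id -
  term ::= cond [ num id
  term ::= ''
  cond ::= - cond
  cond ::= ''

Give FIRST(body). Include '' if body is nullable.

From body ::= decl num: decl nullable, take FIRST(decl) ∪ {num} = { -, /, =, [, id, num }.
body ::= / - id contributes {/}.
body ::= '' contributes ''.
Union: FIRST(body) = { -, /, =, [, id, num, '' }.

{ -, /, =, [, id, num, '' }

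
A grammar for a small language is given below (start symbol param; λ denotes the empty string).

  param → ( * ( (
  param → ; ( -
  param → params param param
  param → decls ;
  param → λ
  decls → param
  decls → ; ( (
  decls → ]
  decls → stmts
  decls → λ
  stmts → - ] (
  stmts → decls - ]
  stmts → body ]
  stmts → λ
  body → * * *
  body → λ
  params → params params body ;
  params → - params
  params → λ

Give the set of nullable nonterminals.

Directly nullable (have an λ-production): param, decls, stmts, body, params.

{ body, decls, param, params, stmts }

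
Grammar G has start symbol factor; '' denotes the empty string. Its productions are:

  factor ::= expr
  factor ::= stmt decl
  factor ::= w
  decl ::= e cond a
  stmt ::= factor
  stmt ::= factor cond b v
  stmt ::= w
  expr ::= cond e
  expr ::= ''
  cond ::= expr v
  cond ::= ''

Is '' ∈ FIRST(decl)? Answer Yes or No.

No

Nullable nonterminals: cond, expr, factor, stmt.
No production of decl has an RHS whose symbols are all nullable, so decl is not nullable.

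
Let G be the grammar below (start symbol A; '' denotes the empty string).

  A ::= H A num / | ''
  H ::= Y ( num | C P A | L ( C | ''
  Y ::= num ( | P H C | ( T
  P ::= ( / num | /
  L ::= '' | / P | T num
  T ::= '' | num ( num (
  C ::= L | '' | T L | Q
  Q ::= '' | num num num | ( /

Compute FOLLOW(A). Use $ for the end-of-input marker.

A is the start symbol, so $ ∈ FOLLOW(A).
In A ::= H A num /: add FIRST(num /) = { num }.
In H ::= C P A: A is at the end, add FOLLOW(H) = { (, /, num }.
Union: FOLLOW(A) = { $, (, /, num }.

{ $, (, /, num }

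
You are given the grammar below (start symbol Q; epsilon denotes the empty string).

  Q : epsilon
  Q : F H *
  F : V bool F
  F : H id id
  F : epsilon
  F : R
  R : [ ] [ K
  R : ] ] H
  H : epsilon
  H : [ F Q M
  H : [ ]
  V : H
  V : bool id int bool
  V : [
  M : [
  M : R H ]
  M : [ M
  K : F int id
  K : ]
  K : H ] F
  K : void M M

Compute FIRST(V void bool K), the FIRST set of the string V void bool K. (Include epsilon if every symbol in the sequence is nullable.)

Add FIRST(V)\{epsilon} = { [, bool }; V is nullable, continue.
void is a terminal; add {void} and stop.

{ [, bool, void }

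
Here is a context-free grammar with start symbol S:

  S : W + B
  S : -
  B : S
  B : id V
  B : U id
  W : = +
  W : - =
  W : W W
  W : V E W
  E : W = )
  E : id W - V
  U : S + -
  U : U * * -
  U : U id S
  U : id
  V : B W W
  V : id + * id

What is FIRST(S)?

From S : W + B: add FIRST(W) = { -, =, id }.
S : - contributes {-}.
Union: FIRST(S) = { -, =, id }.

{ -, =, id }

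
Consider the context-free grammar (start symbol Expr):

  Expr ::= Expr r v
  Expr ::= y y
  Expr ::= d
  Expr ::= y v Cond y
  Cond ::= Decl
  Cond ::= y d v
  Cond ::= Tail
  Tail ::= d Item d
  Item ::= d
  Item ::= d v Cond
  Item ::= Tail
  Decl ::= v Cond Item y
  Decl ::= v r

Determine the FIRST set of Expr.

{ d, y }

From Expr ::= Expr r v: add FIRST(Expr) = { d, y }.
Expr ::= y y contributes {y}.
Expr ::= d contributes {d}.
Expr ::= y v Cond y contributes {y}.
Union: FIRST(Expr) = { d, y }.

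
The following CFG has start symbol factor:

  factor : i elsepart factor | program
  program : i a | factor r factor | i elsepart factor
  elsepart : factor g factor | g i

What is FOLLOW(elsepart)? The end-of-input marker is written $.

In factor : i elsepart factor: add FIRST(factor) = { i }.
In program : i elsepart factor: add FIRST(factor) = { i }.
Union: FOLLOW(elsepart) = { i }.

{ i }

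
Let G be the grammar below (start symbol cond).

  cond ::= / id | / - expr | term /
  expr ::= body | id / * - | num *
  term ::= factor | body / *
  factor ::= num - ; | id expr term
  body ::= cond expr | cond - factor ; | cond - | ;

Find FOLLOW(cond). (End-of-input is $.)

{ $, -, /, ;, id, num }

cond is the start symbol, so $ ∈ FOLLOW(cond).
In body ::= cond expr: add FIRST(expr) = { /, ;, id, num }.
In body ::= cond - factor ;: add FIRST(- factor ;) = { - }.
In body ::= cond -: add FIRST(-) = { - }.
Union: FOLLOW(cond) = { $, -, /, ;, id, num }.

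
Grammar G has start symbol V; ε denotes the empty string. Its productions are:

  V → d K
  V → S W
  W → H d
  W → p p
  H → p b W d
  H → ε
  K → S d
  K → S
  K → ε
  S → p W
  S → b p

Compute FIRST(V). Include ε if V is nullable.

{ b, d, p }

V → d K contributes {d}.
From V → S W: add FIRST(S) = { b, p }.
Union: FIRST(V) = { b, d, p }.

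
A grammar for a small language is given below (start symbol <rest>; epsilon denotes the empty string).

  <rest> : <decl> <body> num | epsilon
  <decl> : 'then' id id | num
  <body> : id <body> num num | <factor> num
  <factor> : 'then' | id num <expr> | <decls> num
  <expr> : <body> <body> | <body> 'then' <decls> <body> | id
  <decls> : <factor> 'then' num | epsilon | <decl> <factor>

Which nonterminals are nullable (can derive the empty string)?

{ <decls>, <rest> }

Directly nullable (have an epsilon-production): <rest>, <decls>.
No other nonterminal has a production whose RHS symbols are all nullable.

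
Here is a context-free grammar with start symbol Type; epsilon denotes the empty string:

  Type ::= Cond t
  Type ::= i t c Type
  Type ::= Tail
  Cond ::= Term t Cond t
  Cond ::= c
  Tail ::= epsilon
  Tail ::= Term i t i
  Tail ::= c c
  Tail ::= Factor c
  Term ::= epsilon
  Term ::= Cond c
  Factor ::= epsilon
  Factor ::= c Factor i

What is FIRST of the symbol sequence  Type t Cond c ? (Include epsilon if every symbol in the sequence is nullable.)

Add FIRST(Type)\{epsilon} = { c, i, t }; Type is nullable, continue.
t is a terminal; add {t} and stop.

{ c, i, t }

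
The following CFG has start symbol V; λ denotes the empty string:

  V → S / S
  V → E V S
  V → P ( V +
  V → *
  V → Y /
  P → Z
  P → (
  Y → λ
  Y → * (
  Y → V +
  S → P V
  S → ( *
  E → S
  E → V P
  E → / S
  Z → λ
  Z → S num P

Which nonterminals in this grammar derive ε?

Directly nullable (have an λ-production): Y, Z.
P → Z with every symbol nullable, so P is nullable.
No other nonterminal has a production whose RHS symbols are all nullable.

{ P, Y, Z }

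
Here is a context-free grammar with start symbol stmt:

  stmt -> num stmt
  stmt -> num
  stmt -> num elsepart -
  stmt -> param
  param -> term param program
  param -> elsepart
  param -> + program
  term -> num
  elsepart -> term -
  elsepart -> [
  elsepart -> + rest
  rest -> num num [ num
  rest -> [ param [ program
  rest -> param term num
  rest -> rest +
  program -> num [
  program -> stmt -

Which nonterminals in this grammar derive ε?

{ } (none)

No nonterminal has an empty production or an RHS whose symbols are all nullable.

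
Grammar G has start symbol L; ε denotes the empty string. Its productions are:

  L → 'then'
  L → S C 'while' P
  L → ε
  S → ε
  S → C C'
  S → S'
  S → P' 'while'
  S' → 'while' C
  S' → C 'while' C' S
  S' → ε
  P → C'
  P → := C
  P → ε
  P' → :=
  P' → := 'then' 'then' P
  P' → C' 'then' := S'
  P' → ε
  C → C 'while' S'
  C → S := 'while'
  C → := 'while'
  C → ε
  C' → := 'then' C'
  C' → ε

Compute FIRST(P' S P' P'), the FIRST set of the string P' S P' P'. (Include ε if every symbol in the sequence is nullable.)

Add FIRST(P')\{ε} = { 'then', := }; P' is nullable, continue.
Add FIRST(S)\{ε} = { 'then', 'while', := }; S is nullable, continue.
Add FIRST(P')\{ε} = { 'then', := }; P' is nullable, continue.
Add FIRST(P')\{ε} = { 'then', := }; P' is nullable, continue.
Every symbol is nullable, so include ε.

{ 'then', 'while', :=, ε }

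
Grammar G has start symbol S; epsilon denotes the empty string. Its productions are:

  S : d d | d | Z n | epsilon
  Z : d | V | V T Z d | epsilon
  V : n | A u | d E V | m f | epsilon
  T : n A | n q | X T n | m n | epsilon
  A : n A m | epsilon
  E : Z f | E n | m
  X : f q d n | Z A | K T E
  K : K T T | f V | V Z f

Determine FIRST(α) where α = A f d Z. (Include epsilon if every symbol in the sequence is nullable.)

{ f, n }

Add FIRST(A)\{epsilon} = { n }; A is nullable, continue.
f is a terminal; add {f} and stop.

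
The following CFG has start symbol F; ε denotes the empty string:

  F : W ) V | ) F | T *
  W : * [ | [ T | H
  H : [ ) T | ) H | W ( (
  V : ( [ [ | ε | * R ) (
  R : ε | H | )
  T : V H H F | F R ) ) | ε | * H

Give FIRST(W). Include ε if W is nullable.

W : * [ contributes {*}.
W : [ T contributes {[}.
From W : H: add FIRST(H) = { ), *, [ }.
Union: FIRST(W) = { ), *, [ }.

{ ), *, [ }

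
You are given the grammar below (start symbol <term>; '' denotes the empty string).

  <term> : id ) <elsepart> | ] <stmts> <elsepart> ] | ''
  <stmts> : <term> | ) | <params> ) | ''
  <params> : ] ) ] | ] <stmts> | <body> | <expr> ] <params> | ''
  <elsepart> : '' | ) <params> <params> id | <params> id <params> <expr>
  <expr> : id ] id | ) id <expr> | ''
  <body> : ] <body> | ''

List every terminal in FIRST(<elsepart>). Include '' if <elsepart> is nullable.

<elsepart> : '' contributes ''.
<elsepart> : ) <params> <params> id contributes {)}.
From <elsepart> : <params> id <params> <expr>: <params> nullable, take FIRST(<params>) ∪ {id} = { ), ], id }.
Union: FIRST(<elsepart>) = { ), ], id, '' }.

{ ), ], id, '' }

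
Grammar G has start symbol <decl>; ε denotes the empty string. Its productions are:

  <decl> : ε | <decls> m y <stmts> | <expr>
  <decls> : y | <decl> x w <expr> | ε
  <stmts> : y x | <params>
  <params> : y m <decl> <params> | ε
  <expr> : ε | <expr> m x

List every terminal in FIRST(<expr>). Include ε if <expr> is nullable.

<expr> : ε contributes ε.
From <expr> : <expr> m x: <expr> nullable, take FIRST(<expr>) ∪ {m} = { m }.
Union: FIRST(<expr>) = { m, ε }.

{ m, ε }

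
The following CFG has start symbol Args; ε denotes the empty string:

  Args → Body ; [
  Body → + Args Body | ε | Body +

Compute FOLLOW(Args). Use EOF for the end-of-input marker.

{ EOF, +, ; }

Args is the start symbol, so EOF ∈ FOLLOW(Args).
In Body → + Args Body: add FIRST(Body)\{ε} = { + }.
  Since Body is nullable, also add FOLLOW(Body) = { +, ; }.
Union: FOLLOW(Args) = { EOF, +, ; }.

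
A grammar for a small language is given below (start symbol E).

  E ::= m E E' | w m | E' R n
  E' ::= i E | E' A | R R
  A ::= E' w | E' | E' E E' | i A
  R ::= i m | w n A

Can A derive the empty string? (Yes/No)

No

No nonterminal in this grammar is nullable.
No production of A has an RHS whose symbols are all nullable, so A is not nullable.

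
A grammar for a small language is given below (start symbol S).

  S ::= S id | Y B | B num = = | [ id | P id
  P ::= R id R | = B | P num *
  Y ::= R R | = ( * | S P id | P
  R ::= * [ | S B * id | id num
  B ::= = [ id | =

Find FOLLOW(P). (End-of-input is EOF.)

In S ::= P id: add FIRST(id) = { id }.
In P ::= P num *: add FIRST(num *) = { num }.
In Y ::= S P id: add FIRST(id) = { id }.
In Y ::= P: P is at the end, add FOLLOW(Y) = { = }.
Union: FOLLOW(P) = { =, id, num }.

{ =, id, num }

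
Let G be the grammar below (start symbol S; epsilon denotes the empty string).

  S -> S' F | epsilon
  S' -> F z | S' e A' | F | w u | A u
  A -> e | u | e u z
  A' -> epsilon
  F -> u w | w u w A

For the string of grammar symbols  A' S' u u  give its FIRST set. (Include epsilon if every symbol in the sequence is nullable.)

{ e, u, w }

Add FIRST(A')\{epsilon} = {  }; A' is nullable, continue.
Add FIRST(S') = { e, u, w }; S' is not nullable, stop.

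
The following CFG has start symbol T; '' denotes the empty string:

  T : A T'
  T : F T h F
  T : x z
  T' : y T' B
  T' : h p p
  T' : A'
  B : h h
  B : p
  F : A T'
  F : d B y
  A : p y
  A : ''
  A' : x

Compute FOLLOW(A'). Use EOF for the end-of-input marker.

{ EOF, d, h, p, x, y }

In T' : A': A' is at the end, add FOLLOW(T') = { EOF, d, h, p, x, y }.
Union: FOLLOW(A') = { EOF, d, h, p, x, y }.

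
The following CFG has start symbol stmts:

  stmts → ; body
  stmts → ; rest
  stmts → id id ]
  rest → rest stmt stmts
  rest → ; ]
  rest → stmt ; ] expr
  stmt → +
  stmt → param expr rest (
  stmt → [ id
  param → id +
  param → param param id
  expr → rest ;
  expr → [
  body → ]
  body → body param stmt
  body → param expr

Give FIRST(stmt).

{ +, [, id }

stmt → + contributes {+}.
From stmt → param expr rest (: add FIRST(param) = { id }.
stmt → [ id contributes {[}.
Union: FIRST(stmt) = { +, [, id }.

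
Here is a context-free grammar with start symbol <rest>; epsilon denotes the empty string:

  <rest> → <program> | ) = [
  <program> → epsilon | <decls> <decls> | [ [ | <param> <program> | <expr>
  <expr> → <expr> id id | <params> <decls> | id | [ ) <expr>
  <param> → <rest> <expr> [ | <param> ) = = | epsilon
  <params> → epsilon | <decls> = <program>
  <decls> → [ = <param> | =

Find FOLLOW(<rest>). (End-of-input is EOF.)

<rest> is the start symbol, so EOF ∈ FOLLOW(<rest>).
In <param> → <rest> <expr> [: add FIRST(<expr> [) = { =, [, id }.
Union: FOLLOW(<rest>) = { EOF, =, [, id }.

{ EOF, =, [, id }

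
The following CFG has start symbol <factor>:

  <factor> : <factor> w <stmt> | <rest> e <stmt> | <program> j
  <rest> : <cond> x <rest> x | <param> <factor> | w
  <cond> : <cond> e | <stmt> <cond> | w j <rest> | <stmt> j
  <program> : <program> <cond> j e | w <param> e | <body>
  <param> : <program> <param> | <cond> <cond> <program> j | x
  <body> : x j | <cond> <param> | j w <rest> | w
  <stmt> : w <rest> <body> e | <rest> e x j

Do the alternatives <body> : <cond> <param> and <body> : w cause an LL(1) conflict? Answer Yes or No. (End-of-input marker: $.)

Yes

FIRST(<cond> <param>) = { j, w, x } and FIRST(w) = { w }.
Both contain w, so the two alternatives are not disjoint — LL(1) conflict.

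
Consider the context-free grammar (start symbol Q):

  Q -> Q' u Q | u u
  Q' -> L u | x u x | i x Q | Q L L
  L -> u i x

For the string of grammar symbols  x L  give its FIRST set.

{ x }

x is a terminal; add {x} and stop.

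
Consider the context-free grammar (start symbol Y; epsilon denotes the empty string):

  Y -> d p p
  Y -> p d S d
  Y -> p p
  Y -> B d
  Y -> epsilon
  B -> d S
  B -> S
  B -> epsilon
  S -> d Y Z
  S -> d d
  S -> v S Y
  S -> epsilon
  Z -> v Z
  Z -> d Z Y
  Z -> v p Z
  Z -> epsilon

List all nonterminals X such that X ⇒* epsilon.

{ B, S, Y, Z }

Directly nullable (have an epsilon-production): Y, B, S, Z.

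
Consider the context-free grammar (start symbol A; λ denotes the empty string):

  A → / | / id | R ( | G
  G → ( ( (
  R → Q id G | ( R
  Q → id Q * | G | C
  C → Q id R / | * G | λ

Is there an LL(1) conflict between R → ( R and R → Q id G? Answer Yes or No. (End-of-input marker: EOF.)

Yes

FIRST(( R) = { ( } and FIRST(Q id G) = { (, *, id }.
Both contain (, so the two alternatives are not disjoint — LL(1) conflict.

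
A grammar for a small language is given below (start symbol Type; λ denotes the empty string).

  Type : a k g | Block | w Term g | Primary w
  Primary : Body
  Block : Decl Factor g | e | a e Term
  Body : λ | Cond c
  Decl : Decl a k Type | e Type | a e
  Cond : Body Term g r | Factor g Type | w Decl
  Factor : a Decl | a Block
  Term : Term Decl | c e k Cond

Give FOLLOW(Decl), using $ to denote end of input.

In Block : Decl Factor g: add FIRST(Factor g) = { a }.
In Decl : Decl a k Type: add FIRST(a k Type) = { a }.
In Cond : w Decl: Decl is at the end, add FOLLOW(Cond) = { $, a, c, e, g }.
In Factor : a Decl: Decl is at the end, add FOLLOW(Factor) = { g }.
In Term : Term Decl: Decl is at the end, add FOLLOW(Term) = { $, a, c, e, g }.
Union: FOLLOW(Decl) = { $, a, c, e, g }.

{ $, a, c, e, g }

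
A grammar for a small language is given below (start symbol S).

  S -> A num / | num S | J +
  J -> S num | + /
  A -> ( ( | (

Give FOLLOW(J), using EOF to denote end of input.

In S -> J +: add FIRST(+) = { + }.
Union: FOLLOW(J) = { + }.

{ + }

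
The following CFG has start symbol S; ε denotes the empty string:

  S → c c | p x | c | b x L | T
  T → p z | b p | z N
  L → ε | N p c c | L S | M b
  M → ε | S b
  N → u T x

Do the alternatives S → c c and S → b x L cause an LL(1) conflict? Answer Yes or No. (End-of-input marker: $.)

FIRST(c c) = { c } and FIRST(b x L) = { b }.
The FIRST sets are disjoint and neither alternative is nullable — no conflict.

No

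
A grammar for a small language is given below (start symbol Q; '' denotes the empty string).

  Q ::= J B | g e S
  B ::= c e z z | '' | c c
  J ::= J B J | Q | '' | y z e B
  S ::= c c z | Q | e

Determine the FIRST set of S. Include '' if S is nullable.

{ c, e, g, y, '' }

S ::= c c z contributes {c}.
From S ::= Q: add FIRST(Q) = { c, g, y, '' } (including '' since Q is nullable).
S ::= e contributes {e}.
Union: FIRST(S) = { c, e, g, y, '' }.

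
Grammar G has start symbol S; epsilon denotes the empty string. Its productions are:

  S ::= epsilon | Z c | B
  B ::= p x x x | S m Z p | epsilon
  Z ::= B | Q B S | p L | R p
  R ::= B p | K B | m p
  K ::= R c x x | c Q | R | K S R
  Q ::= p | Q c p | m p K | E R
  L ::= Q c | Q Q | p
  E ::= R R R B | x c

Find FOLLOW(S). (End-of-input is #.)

{ #, c, m, p, x }

S is the start symbol, so # ∈ FOLLOW(S).
In B ::= S m Z p: add FIRST(m Z p) = { m }.
In Z ::= Q B S: S is at the end, add FOLLOW(Z) = { c, p }.
In K ::= K S R: add FIRST(R) = { c, m, p, x }.
Union: FOLLOW(S) = { #, c, m, p, x }.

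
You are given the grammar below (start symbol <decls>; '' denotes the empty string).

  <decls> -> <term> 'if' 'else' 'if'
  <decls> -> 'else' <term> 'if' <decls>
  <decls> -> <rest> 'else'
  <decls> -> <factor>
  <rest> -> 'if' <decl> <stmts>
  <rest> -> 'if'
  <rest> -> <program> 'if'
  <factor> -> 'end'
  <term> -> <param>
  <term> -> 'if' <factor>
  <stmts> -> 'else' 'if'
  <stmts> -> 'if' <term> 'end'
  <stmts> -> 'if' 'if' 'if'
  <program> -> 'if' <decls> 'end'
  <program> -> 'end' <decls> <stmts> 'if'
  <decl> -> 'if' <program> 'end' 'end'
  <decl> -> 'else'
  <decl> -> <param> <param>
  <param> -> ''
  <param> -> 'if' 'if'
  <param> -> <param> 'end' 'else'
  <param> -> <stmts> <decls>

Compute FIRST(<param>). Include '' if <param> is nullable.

{ 'else', 'end', 'if', '' }

<param> -> '' contributes ''.
<param> -> 'if' 'if' contributes {'if'}.
From <param> -> <param> 'end' 'else': <param> nullable, take FIRST(<param>) ∪ {'end'} = { 'else', 'end', 'if' }.
From <param> -> <stmts> <decls>: add FIRST(<stmts>) = { 'else', 'if' }.
Union: FIRST(<param>) = { 'else', 'end', 'if', '' }.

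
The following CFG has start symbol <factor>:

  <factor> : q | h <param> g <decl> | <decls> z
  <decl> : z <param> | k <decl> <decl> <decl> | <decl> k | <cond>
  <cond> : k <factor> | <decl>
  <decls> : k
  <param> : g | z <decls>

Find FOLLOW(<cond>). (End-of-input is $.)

{ $, k, z }

In <decl> : <cond>: <cond> is at the end, add FOLLOW(<decl>) = { $, k, z }.
Union: FOLLOW(<cond>) = { $, k, z }.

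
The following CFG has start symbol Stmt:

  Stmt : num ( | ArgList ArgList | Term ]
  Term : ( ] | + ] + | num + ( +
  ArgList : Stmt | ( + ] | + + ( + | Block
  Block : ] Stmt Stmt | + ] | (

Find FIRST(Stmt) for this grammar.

{ (, +, ], num }

Stmt : num ( contributes {num}.
From Stmt : ArgList ArgList: add FIRST(ArgList) = { (, +, ], num }.
From Stmt : Term ]: add FIRST(Term) = { (, +, num }.
Union: FIRST(Stmt) = { (, +, ], num }.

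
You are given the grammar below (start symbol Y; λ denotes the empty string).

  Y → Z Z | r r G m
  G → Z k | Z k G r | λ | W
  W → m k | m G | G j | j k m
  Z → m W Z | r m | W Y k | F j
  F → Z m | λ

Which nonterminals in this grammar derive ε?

{ F, G }

Directly nullable (have an λ-production): G, F.
No other nonterminal has a production whose RHS symbols are all nullable.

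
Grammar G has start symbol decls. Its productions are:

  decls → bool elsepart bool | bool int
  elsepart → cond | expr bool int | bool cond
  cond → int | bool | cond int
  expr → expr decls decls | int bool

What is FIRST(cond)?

cond → int contributes {int}.
cond → bool contributes {bool}.
From cond → cond int: add FIRST(cond) = { bool, int }.
Union: FIRST(cond) = { bool, int }.

{ bool, int }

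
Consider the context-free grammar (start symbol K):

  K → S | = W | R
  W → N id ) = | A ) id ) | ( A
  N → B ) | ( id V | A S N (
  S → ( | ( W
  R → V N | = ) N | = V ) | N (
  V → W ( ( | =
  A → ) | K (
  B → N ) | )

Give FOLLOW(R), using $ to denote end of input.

In K → R: R is at the end, add FOLLOW(K) = { $, ( }.
Union: FOLLOW(R) = { $, ( }.

{ $, ( }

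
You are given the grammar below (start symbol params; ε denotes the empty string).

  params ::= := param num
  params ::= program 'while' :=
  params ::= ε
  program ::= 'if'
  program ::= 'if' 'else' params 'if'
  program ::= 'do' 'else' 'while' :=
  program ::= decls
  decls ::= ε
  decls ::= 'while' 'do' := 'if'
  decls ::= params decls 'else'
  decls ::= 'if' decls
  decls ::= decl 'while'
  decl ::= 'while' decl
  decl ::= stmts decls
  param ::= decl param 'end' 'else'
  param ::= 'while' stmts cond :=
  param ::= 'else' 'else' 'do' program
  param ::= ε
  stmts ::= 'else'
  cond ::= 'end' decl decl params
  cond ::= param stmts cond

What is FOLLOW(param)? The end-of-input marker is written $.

In params ::= := param num: add FIRST(num) = { num }.
In param ::= decl param 'end' 'else': add FIRST('end' 'else') = { 'end' }.
In cond ::= param stmts cond: add FIRST(stmts cond) = { 'else' }.
Union: FOLLOW(param) = { 'else', 'end', num }.

{ 'else', 'end', num }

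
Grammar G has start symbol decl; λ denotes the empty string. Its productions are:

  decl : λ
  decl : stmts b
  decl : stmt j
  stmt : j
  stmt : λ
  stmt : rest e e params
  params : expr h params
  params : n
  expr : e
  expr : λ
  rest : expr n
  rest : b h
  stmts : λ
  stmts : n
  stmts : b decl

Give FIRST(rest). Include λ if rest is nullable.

From rest : expr n: expr nullable, take FIRST(expr) ∪ {n} = { e, n }.
rest : b h contributes {b}.
Union: FIRST(rest) = { b, e, n }.

{ b, e, n }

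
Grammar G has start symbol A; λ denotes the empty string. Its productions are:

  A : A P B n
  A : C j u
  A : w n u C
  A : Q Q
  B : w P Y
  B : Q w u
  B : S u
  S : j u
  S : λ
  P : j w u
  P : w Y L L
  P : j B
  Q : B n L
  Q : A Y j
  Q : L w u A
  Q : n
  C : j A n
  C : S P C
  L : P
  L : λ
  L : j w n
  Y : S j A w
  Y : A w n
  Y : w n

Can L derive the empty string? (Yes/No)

L has an λ-production, so L ⇒ λ.

Yes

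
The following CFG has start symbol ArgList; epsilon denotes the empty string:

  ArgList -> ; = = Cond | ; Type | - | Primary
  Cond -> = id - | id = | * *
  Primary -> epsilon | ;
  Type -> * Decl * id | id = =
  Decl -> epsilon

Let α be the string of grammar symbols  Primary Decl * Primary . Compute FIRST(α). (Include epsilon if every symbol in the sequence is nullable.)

{ *, ; }

Add FIRST(Primary)\{epsilon} = { ; }; Primary is nullable, continue.
Add FIRST(Decl)\{epsilon} = {  }; Decl is nullable, continue.
* is a terminal; add {*} and stop.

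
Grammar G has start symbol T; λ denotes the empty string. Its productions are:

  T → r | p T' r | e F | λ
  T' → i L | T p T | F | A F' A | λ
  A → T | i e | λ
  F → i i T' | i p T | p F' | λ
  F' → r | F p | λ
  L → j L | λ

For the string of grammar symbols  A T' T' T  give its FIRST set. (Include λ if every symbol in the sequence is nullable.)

{ e, i, p, r, λ }

Add FIRST(A)\{λ} = { e, i, p, r }; A is nullable, continue.
Add FIRST(T')\{λ} = { e, i, p, r }; T' is nullable, continue.
Add FIRST(T')\{λ} = { e, i, p, r }; T' is nullable, continue.
Add FIRST(T)\{λ} = { e, p, r }; T is nullable, continue.
Every symbol is nullable, so include λ.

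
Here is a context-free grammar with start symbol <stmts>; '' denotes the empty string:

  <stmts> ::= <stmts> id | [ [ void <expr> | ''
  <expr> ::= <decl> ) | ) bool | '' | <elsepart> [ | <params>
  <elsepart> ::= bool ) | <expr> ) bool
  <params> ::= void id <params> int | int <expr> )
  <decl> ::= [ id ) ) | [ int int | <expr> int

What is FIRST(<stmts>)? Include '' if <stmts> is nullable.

From <stmts> ::= <stmts> id: <stmts> nullable, take FIRST(<stmts>) ∪ {id} = { [, id }.
<stmts> ::= [ [ void <expr> contributes {[}.
<stmts> ::= '' contributes ''.
Union: FIRST(<stmts>) = { [, id, '' }.

{ [, id, '' }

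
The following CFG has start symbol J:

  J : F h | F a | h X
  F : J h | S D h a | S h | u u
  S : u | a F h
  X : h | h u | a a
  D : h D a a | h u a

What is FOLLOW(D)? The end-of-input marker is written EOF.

{ a, h }

In F : S D h a: add FIRST(h a) = { h }.
In D : h D a a: add FIRST(a a) = { a }.
Union: FOLLOW(D) = { a, h }.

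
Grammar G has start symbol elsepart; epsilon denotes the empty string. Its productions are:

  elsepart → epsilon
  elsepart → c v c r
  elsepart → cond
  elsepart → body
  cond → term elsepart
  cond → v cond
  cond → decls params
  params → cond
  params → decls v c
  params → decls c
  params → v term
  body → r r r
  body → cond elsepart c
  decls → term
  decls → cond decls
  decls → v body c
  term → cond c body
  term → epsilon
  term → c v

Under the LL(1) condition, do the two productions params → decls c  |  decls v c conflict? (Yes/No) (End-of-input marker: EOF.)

Yes

FIRST(decls c) = { c, r, v } and FIRST(decls v c) = { c, r, v }.
Both contain c, so the two alternatives are not disjoint — LL(1) conflict.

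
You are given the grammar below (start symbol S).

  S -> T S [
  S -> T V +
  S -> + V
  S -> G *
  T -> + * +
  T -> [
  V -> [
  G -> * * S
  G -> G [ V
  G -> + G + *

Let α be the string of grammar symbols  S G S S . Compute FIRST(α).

Add FIRST(S) = { *, +, [ }; S is not nullable, stop.

{ *, +, [ }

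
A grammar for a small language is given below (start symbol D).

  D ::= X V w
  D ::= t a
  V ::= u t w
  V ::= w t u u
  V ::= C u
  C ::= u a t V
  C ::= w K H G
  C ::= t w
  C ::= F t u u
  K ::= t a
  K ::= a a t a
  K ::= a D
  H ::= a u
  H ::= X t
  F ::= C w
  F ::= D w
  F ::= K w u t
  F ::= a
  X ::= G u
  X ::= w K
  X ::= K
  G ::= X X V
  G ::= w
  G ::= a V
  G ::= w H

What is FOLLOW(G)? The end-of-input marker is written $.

In C ::= w K H G: G is at the end, add FOLLOW(C) = { u, w }.
In X ::= G u: add FIRST(u) = { u }.
Union: FOLLOW(G) = { u, w }.

{ u, w }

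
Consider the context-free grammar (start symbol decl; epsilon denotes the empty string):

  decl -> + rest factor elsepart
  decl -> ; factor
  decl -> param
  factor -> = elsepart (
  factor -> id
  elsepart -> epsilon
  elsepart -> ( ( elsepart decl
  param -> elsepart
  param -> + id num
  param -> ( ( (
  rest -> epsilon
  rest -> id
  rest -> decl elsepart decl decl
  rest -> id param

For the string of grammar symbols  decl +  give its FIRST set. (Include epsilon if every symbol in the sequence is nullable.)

{ (, +, ; }

Add FIRST(decl)\{epsilon} = { (, +, ; }; decl is nullable, continue.
+ is a terminal; add {+} and stop.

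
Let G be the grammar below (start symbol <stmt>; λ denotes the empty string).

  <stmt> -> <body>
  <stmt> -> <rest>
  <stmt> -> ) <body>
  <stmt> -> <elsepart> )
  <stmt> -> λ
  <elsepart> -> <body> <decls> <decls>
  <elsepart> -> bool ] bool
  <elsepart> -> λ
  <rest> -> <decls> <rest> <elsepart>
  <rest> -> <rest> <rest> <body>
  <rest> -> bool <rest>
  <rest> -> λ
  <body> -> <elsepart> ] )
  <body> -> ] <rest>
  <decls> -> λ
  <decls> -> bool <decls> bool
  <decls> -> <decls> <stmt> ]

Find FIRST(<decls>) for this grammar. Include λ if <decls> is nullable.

<decls> -> λ contributes λ.
<decls> -> bool <decls> bool contributes {bool}.
From <decls> -> <decls> <stmt> ]: <decls>, <stmt> nullable, take FIRST(<decls>) ∪ FIRST(<stmt>) ∪ {]} = { ), ], bool }.
Union: FIRST(<decls>) = { ), ], bool, λ }.

{ ), ], bool, λ }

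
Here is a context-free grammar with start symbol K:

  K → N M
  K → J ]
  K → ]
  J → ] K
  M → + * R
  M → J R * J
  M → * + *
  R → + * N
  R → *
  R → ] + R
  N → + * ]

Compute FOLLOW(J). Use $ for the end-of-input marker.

In K → J ]: add FIRST(]) = { ] }.
In M → J R * J: add FIRST(R * J) = { *, +, ] }.
In M → J R * J: J is at the end, add FOLLOW(M) = { $, *, +, ] }.
Union: FOLLOW(J) = { $, *, +, ] }.

{ $, *, +, ] }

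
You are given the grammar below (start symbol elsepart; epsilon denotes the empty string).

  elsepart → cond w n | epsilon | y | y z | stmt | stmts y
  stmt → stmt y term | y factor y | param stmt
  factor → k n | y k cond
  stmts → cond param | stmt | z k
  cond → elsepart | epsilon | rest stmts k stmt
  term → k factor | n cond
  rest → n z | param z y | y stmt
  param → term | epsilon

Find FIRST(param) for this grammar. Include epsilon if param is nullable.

{ k, n, epsilon }

From param → term: add FIRST(term) = { k, n }.
param → epsilon contributes epsilon.
Union: FIRST(param) = { k, n, epsilon }.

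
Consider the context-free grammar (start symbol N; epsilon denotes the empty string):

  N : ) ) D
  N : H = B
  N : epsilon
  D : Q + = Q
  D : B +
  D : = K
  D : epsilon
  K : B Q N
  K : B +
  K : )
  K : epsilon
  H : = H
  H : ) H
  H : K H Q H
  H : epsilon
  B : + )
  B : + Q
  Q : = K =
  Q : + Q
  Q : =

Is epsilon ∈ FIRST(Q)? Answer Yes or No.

Nullable nonterminals: D, H, K, N.
No production of Q has an RHS whose symbols are all nullable, so Q is not nullable.

No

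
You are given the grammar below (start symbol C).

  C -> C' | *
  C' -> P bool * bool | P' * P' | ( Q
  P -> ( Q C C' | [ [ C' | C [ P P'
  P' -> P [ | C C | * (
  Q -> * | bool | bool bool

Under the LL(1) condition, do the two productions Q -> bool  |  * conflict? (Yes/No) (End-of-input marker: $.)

FIRST(bool) = { bool } and FIRST(*) = { * }.
The FIRST sets are disjoint and neither alternative is nullable — no conflict.

No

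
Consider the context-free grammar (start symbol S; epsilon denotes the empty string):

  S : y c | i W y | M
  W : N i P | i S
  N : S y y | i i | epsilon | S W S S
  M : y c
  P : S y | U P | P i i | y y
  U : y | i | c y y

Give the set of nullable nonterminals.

Directly nullable (have an epsilon-production): N.
No other nonterminal has a production whose RHS symbols are all nullable.

{ N }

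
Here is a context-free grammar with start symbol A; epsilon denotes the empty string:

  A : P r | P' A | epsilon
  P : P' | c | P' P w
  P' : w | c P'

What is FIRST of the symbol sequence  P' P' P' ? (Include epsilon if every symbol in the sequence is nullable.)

{ c, w }

Add FIRST(P') = { c, w }; P' is not nullable, stop.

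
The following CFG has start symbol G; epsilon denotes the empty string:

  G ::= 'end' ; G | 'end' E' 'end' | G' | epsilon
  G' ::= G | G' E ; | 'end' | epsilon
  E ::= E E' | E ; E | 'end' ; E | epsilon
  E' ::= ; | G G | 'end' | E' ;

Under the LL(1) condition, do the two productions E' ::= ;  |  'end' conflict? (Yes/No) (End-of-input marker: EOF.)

FIRST(;) = { ; } and FIRST('end') = { 'end' }.
The FIRST sets are disjoint and neither alternative is nullable — no conflict.

No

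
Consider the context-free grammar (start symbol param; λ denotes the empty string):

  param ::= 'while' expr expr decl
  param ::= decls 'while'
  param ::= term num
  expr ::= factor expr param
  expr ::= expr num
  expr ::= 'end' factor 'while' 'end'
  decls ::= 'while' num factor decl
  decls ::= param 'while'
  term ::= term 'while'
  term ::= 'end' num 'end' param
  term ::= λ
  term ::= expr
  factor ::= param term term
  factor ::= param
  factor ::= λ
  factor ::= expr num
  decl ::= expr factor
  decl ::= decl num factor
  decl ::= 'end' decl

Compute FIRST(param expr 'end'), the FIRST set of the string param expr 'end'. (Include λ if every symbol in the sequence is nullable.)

{ 'end', 'while', num }

Add FIRST(param) = { 'end', 'while', num }; param is not nullable, stop.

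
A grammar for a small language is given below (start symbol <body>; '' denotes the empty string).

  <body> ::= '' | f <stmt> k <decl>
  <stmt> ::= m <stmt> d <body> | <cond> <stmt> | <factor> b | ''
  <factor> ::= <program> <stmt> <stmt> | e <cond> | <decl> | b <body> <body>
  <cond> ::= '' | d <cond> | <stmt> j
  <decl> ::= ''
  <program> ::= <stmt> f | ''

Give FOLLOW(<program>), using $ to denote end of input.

In <factor> ::= <program> <stmt> <stmt>: add FIRST(<stmt> <stmt>)\{''} = { b, d, e, f, j, m }.
  Since <stmt> <stmt> is nullable, also add FOLLOW(<factor>) = { b }.
Union: FOLLOW(<program>) = { b, d, e, f, j, m }.

{ b, d, e, f, j, m }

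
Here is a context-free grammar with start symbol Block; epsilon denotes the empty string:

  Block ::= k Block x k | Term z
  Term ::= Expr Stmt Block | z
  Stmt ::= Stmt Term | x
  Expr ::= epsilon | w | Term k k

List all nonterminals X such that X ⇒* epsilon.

Directly nullable (have an epsilon-production): Expr.
No other nonterminal has a production whose RHS symbols are all nullable.

{ Expr }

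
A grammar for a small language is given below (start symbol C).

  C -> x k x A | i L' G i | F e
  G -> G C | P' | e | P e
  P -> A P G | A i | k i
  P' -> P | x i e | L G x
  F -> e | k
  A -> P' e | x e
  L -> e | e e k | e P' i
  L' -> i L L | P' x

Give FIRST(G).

From G -> G C: add FIRST(G) = { e, k, x }.
From G -> P': add FIRST(P') = { e, k, x }.
G -> e contributes {e}.
From G -> P e: add FIRST(P) = { e, k, x }.
Union: FIRST(G) = { e, k, x }.

{ e, k, x }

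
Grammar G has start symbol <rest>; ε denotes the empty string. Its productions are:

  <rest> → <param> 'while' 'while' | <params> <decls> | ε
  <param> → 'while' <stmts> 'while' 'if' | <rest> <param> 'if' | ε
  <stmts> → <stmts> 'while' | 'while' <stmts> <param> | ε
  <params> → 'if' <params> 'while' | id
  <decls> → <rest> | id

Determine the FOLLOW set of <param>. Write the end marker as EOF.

In <rest> → <param> 'while' 'while': add FIRST('while' 'while') = { 'while' }.
In <param> → <rest> <param> 'if': add FIRST('if') = { 'if' }.
In <stmts> → 'while' <stmts> <param>: <param> is at the end, add FOLLOW(<stmts>) = { 'if', 'while', id }.
Union: FOLLOW(<param>) = { 'if', 'while', id }.

{ 'if', 'while', id }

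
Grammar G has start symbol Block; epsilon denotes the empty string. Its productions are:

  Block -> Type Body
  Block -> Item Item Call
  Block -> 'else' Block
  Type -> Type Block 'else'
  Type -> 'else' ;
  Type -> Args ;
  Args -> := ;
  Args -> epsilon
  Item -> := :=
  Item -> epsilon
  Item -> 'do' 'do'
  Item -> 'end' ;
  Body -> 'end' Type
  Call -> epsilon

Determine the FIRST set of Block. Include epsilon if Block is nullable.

{ 'do', 'else', 'end', :=, ;, epsilon }

From Block -> Type Body: add FIRST(Type) = { 'else', :=, ; }.
From Block -> Item Item Call: Item, Item, Call nullable, take FIRST(Item) ∪ FIRST(Item) ∪ FIRST(Call) = { 'do', 'end', := }; also epsilon since the whole RHS is nullable.
Block -> 'else' Block contributes {'else'}.
Union: FIRST(Block) = { 'do', 'else', 'end', :=, ;, epsilon }.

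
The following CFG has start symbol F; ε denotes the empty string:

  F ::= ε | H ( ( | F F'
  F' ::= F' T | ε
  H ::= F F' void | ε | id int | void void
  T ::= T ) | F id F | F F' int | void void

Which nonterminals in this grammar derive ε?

Directly nullable (have an ε-production): F, F', H.
No other nonterminal has a production whose RHS symbols are all nullable.

{ F, F', H }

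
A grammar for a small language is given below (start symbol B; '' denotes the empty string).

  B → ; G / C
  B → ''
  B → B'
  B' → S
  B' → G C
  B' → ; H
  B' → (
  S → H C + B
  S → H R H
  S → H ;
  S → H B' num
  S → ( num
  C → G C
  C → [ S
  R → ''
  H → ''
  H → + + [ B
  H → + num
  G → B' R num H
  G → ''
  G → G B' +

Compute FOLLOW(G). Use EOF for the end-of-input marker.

In B → ; G / C: add FIRST(/ C) = { / }.
In B' → G C: add FIRST(C) = { (, +, ;, [, num }.
In C → G C: add FIRST(C) = { (, +, ;, [, num }.
In G → G B' +: add FIRST(B' +) = { (, +, ;, [, num }.
Union: FOLLOW(G) = { (, +, /, ;, [, num }.

{ (, +, /, ;, [, num }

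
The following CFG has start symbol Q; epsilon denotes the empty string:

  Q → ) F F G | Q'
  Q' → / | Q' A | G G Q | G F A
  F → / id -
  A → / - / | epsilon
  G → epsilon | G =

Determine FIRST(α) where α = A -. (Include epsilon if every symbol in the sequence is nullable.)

Add FIRST(A)\{epsilon} = { / }; A is nullable, continue.
- is a terminal; add {-} and stop.

{ -, / }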